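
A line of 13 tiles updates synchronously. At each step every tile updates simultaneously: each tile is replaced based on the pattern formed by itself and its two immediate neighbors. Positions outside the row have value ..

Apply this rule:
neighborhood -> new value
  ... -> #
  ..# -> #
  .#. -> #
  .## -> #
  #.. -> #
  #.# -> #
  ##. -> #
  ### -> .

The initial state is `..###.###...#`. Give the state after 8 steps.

###.###.#####
#.###.###...#
###.###.#####  (repeats step 1; period 2)
step 8: #.###.###...#

#.###.###...#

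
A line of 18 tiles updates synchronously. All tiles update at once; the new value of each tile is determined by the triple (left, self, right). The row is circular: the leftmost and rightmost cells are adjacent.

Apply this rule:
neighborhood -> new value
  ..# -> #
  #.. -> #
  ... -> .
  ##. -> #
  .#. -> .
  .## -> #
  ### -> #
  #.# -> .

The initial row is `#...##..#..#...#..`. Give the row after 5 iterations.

iteration 1: .#.#####.##.#.#.##
iteration 2: ...#####.##.....##
iteration 3: #.######.###...###
iteration 4: #.######.####.####
iteration 5: #.######.####.####

#.######.####.####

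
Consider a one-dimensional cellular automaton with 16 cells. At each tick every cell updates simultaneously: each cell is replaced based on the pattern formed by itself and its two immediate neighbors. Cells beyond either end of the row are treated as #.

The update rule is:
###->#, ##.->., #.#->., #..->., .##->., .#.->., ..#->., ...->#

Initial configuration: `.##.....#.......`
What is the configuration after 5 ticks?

..########..#...

....###...#####.
.##..#..#..###..
............#...
.##########...#.
..########..#...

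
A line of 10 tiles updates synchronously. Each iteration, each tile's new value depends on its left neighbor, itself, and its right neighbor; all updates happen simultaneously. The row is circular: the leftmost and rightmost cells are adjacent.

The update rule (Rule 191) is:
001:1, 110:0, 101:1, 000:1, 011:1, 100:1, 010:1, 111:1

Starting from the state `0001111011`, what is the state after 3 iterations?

1111110110
1111101101
1111011011

1111011011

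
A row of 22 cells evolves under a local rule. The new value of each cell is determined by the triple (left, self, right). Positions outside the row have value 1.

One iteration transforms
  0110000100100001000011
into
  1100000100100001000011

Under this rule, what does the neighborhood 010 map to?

1

At position 7 the neighborhood is 010; the next row has 1 there.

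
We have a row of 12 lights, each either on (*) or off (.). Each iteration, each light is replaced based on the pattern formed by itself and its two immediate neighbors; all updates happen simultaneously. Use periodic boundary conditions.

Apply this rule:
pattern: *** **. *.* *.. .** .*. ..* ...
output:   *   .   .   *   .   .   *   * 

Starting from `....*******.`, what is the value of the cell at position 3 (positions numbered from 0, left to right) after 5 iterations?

*

****.*****.*
***...***...
.*.***.*.***
....*.....*.
****.*****.*
position 3 holds *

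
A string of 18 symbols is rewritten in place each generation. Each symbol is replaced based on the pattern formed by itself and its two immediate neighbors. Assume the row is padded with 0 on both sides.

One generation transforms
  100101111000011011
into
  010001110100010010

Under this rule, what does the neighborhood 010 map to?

0

At position 0 the neighborhood is 010; the next row has 0 there.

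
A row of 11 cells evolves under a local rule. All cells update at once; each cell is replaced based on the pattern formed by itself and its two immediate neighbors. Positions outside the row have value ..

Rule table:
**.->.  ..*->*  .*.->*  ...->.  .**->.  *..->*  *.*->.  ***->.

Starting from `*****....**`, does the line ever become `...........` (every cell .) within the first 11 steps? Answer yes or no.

.....*..*..
....******.
...*......*
..***....**
.*...*..*..
***.******.
..........*
.........**
........*..
.......***.
......*...*
step 11 is ......*...*, still not uniform .

no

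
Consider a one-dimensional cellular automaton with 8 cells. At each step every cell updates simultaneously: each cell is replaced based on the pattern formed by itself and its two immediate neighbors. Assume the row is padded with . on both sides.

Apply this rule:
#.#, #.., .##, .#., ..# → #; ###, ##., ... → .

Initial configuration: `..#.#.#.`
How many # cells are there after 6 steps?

5

.#######
##......
#.#.....
####....
#...#...
##.###..
count of #: 5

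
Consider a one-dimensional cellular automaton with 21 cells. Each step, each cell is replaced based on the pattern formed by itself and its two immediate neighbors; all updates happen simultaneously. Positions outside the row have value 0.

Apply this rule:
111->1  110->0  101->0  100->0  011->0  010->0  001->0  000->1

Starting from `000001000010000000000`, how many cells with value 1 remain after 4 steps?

13

step 1: 111100011000111111111
step 2: 011001000010011111110
step 3: 000000011000001111100
step 4: 111111000011100111001
count of 1: 13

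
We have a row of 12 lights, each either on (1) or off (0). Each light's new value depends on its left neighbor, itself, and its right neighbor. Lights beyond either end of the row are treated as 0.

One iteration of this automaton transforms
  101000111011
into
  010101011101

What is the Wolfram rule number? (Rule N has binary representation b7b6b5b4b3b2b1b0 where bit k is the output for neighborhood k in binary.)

242

position 7: 111 → 1  (bit 7 = 1)
position 8: 110 → 1  (bit 6 = 1)
position 1: 101 → 1  (bit 5 = 1)
position 3: 100 → 1  (bit 4 = 1)
position 6: 011 → 0  (bit 3 = 0)
position 0: 010 → 0  (bit 2 = 0)
position 5: 001 → 1  (bit 1 = 1)
position 4: 000 → 0  (bit 0 = 0)
bits b7..b0 = 11110010 = 242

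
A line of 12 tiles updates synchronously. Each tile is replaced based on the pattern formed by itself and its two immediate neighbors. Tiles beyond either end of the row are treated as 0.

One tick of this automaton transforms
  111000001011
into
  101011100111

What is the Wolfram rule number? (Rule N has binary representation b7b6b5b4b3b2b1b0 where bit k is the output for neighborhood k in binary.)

105

position 1: 111 → 0  (bit 7 = 0)
position 2: 110 → 1  (bit 6 = 1)
position 9: 101 → 1  (bit 5 = 1)
position 3: 100 → 0  (bit 4 = 0)
position 0: 011 → 1  (bit 3 = 1)
position 8: 010 → 0  (bit 2 = 0)
position 7: 001 → 0  (bit 1 = 0)
position 4: 000 → 1  (bit 0 = 1)
bits b7..b0 = 01101001 = 105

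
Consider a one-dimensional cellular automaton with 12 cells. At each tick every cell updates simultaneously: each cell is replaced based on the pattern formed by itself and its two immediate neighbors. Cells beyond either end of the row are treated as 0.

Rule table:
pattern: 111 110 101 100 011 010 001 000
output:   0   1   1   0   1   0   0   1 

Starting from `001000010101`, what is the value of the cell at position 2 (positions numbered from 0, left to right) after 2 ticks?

1

100011001010
001011000100
position 2 holds 1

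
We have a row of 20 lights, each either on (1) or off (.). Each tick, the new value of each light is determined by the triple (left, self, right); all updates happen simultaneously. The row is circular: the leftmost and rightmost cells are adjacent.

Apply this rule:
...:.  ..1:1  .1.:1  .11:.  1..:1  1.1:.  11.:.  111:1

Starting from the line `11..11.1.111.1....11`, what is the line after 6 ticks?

.111.1..11.11.1..1.1

1.11...1..1..11..1.1
....1.1111111..111..
...11..11111.11.1.1.
..1..11.111.....1.11
11111....1.1...11...
.111.1..11.11.1..1.1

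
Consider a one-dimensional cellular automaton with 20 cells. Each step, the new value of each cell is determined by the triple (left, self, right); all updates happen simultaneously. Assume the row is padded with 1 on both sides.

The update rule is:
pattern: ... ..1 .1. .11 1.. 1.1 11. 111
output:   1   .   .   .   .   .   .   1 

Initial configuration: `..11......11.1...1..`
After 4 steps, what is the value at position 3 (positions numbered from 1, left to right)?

.

.....1111......1....
.111..11..1111...11.
..1........11..1....
....111111.......11.
position 3 holds .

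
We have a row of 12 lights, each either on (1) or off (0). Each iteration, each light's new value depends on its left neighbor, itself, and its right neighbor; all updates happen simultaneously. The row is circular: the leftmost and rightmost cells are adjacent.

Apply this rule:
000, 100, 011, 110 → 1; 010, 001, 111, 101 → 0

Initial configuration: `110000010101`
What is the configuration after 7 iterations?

100000100101

iteration 1: 011111000001
iteration 2: 010001111100
iteration 3: 001101000111
iteration 4: 101100110101
iteration 5: 101110110001
iteration 6: 101010111101
iteration 7: 100000100101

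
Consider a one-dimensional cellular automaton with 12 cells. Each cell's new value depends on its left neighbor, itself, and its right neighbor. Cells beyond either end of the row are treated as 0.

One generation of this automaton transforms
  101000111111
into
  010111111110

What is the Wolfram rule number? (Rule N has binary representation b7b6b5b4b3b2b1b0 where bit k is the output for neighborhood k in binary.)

187

position 7: 111 → 1  (bit 7 = 1)
position 11: 110 → 0  (bit 6 = 0)
position 1: 101 → 1  (bit 5 = 1)
position 3: 100 → 1  (bit 4 = 1)
position 6: 011 → 1  (bit 3 = 1)
position 0: 010 → 0  (bit 2 = 0)
position 5: 001 → 1  (bit 1 = 1)
position 4: 000 → 1  (bit 0 = 1)
bits b7..b0 = 10111011 = 187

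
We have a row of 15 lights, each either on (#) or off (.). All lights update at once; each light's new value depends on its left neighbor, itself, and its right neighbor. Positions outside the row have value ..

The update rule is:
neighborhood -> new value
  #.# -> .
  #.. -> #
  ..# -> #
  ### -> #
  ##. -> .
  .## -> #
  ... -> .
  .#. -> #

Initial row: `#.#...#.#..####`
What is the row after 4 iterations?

#.##.##.######.
#.#..#..#####.#
#.##########..#
#.#########.###

#.#########.###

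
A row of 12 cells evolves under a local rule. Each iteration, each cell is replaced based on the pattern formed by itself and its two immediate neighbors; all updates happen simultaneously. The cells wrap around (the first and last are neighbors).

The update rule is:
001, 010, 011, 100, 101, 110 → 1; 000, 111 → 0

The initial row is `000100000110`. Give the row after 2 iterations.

001110001111
111011011001

111011011001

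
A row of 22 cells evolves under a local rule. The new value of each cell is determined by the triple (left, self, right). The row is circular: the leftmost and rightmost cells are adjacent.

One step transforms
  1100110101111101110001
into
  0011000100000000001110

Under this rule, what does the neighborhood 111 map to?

At position 0 the neighborhood is 111; the next row has 0 there.

0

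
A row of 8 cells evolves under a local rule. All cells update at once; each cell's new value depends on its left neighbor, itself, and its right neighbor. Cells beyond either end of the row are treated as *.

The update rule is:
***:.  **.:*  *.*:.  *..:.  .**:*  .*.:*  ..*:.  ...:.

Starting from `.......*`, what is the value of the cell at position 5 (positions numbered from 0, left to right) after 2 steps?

.

.......*  (fixed point — unchanged through step 2)
position 5 holds .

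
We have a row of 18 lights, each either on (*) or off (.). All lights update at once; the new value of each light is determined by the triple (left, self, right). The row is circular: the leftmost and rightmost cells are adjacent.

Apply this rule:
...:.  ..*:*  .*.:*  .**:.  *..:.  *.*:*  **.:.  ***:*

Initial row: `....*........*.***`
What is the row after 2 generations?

..*........*.*.**.

generation 1: ...**.......***.*.
generation 2: ..*........*.*.**.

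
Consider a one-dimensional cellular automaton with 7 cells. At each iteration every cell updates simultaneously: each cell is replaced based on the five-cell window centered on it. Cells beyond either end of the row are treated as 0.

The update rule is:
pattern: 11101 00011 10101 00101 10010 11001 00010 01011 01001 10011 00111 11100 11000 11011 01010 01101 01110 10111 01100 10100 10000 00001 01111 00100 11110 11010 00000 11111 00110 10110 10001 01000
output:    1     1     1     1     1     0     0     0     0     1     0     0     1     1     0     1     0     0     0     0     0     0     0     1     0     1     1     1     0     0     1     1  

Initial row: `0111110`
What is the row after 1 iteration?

1001001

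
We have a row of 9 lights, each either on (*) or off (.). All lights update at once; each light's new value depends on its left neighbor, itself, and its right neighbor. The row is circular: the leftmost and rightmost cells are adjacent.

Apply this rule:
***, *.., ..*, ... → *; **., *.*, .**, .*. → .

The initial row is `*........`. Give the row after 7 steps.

**......*

.********
..******.
**.****.*
*...**...
.***..***
..*.**.*.
**......*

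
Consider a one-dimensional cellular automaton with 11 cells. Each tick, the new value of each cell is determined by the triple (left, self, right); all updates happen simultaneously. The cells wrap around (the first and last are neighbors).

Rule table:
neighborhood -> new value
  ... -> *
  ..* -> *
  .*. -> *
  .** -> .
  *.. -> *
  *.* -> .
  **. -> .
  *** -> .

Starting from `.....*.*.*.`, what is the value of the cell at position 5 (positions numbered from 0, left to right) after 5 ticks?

*

******.*.**
.......*...
***********
...........
***********
position 5 holds *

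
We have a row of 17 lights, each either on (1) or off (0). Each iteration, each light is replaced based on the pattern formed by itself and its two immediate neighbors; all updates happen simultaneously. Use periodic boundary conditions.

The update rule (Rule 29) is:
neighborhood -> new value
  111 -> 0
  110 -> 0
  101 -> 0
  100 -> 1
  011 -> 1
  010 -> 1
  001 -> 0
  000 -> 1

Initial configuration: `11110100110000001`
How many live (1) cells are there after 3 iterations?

9

00000110101111101
11110100101000001
00000110101111101
count of 1: 9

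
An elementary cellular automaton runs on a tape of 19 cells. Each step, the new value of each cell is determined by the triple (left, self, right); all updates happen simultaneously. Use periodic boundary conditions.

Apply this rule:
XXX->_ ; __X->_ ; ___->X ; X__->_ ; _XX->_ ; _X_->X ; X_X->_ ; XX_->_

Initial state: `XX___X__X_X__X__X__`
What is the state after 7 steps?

___X_X__X_X__X__X__

step 1: ___X_X__X_X__X__X__
step 2: XX_X_X__X_X__X__X_X
step 3: ___X_X__X_X__X__X__  (repeats step 1; period 2)
step 7: ___X_X__X_X__X__X__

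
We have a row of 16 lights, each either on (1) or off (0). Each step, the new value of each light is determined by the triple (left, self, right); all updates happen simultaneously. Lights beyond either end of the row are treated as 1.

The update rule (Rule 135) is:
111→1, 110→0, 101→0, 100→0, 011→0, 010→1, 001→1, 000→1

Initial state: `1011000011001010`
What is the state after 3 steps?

0011001010001110

0000011100011010
0111101001100010
0011001010001110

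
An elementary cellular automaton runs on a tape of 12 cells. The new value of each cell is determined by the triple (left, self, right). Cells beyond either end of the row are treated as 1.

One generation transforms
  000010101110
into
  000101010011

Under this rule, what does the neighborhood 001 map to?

1

At position 3 the neighborhood is 001; the next row has 1 there.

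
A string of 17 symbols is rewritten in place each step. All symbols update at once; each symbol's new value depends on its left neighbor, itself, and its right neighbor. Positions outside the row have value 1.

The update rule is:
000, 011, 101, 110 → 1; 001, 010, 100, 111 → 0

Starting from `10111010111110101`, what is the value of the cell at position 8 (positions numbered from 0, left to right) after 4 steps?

step 1: 11101101100011011
step 2: 00111111101011110
step 3: 00100000110110011
step 4: 00001110111110010
position 8 holds 1

1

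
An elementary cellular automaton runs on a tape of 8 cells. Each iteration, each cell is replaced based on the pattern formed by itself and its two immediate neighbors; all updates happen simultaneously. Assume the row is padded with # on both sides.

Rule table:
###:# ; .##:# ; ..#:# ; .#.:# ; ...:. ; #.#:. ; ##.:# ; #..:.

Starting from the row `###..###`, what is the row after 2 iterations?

###.####

###.####
###.####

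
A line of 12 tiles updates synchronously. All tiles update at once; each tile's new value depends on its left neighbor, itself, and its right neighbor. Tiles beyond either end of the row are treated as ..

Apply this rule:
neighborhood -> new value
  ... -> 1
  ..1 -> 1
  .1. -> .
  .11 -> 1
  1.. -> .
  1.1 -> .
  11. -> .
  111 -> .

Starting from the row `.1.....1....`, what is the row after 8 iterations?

..111...11..

1..1111..111
..11....11..
111..1111..1
1...11....1.
..111..111..
111...11...1
1...111..11.
..111...11..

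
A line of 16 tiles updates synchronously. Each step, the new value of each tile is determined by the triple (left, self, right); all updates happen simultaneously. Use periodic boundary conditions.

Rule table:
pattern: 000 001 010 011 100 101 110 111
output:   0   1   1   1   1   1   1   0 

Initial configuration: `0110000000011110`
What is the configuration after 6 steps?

1111000000110011
0001100001111110
0011110011000011
1110011111100111
0011110000111100
0110011001100110

0110011001100110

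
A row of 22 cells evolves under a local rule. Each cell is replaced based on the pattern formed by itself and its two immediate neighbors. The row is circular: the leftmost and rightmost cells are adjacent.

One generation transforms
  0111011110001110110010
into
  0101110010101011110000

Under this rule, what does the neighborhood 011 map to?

1

At position 1 the neighborhood is 011; the next row has 1 there.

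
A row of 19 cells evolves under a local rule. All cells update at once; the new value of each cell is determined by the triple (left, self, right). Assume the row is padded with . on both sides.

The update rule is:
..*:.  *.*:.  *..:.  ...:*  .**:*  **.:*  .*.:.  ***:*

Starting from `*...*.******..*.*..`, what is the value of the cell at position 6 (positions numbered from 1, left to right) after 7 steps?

..*...******......*
*...*.******.****..
..*...******.****.*
*...*.******.****..  (repeats step 2; period 2)
step 7: ..*...******.****.*
position 6 holds .

.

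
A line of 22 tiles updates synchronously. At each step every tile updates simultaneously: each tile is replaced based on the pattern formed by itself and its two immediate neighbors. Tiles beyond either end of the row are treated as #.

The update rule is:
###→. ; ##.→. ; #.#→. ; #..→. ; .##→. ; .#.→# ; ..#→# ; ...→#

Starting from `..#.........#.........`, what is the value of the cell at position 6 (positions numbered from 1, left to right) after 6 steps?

.

.##.#########.########
......................
.#####################
......................  (repeats step 2; period 2)
step 6: ......................
position 6 holds .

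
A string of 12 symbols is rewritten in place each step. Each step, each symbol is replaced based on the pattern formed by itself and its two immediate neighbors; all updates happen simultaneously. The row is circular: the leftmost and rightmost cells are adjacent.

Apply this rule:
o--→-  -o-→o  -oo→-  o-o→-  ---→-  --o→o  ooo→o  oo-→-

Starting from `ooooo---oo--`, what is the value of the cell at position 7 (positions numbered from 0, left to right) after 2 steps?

step 1: -ooo---o---o
step 2: --o---oo--oo
position 7 holds o

o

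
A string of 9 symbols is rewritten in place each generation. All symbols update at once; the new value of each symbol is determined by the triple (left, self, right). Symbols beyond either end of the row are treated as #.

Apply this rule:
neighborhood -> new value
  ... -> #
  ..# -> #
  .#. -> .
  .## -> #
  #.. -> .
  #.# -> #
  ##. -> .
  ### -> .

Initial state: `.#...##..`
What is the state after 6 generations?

generation 1: #..###..#
generation 2: ..##...##
generation 3: .##..###.
generation 4: ##..##..#
generation 5: ...##..##
generation 6: .###..##.

.###..##.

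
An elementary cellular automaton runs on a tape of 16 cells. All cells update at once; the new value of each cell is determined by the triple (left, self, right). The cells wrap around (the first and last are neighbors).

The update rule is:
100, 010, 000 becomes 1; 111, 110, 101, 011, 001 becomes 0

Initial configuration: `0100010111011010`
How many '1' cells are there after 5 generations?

0111010000000011
0000011111111000
1111000000000111
0000111111110000
1110000000001111
count of 1: 7

7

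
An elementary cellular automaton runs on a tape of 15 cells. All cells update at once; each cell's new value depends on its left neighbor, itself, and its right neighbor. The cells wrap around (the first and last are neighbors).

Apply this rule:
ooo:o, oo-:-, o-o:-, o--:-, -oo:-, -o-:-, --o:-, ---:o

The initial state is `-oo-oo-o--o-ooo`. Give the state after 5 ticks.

-------------o-
oooooooooooo---
-oooooooooo--o-
--oooooooo-----
o--oooooo--oooo

o--oooooo--oooo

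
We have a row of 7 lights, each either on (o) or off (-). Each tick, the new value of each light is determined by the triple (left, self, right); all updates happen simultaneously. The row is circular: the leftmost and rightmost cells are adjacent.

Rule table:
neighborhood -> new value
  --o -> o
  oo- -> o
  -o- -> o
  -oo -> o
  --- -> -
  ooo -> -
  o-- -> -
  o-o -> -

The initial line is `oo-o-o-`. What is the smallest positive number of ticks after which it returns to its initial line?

oo-o-o-

1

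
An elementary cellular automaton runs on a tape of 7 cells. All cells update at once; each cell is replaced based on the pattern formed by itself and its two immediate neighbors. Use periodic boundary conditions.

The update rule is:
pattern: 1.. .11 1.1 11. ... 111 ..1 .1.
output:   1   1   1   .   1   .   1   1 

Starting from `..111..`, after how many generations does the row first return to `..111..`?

14

generation 1: 111..11
generation 2: ...111.
generation 3: 1111..1
generation 4: ....111
generation 5: 11111..
generation 6: 1....11
generation 7: .11111.
generation 8: 11....1
generation 9: ..11111
generation 10: 111....
generation 11: 1..1111
generation 12: .111...
generation 13: 11..111
generation 14: ..111..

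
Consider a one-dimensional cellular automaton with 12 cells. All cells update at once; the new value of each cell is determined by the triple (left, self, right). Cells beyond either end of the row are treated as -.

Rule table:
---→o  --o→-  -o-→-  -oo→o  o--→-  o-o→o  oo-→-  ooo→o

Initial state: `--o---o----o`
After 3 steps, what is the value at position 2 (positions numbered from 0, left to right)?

o---o---oo--
--o---o-o--o
o---o--o----
position 2 holds -

-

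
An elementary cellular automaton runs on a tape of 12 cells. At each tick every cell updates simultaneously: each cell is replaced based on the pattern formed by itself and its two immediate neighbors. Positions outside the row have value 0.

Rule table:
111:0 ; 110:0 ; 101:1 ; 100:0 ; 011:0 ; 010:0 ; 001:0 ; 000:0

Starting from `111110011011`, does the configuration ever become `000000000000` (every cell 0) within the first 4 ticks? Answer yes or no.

000000000100
000000000000
all cells are 0 at tick 2

yes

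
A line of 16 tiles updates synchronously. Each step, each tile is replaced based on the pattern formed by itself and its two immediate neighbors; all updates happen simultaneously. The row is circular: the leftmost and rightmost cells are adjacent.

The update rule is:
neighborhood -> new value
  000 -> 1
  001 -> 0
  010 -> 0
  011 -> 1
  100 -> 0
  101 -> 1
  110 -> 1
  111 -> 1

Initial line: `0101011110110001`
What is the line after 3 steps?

0011111111111011

1010111111110100
0101111111111000
0011111111111011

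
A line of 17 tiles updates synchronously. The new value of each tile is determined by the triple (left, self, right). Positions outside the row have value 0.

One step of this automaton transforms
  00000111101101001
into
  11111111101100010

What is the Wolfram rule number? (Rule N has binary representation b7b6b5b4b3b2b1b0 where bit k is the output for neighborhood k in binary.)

position 6: 111 → 1  (bit 7 = 1)
position 8: 110 → 1  (bit 6 = 1)
position 9: 101 → 0  (bit 5 = 0)
position 14: 100 → 0  (bit 4 = 0)
position 5: 011 → 1  (bit 3 = 1)
position 13: 010 → 0  (bit 2 = 0)
position 4: 001 → 1  (bit 1 = 1)
position 0: 000 → 1  (bit 0 = 1)
bits b7..b0 = 11001011 = 203

203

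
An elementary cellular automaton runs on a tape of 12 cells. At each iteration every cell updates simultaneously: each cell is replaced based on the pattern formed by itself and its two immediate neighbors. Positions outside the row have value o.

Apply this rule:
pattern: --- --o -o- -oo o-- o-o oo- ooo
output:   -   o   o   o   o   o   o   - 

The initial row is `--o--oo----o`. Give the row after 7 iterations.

------oooooo

oooooooo--oo
-------oooo-
o-----oo--oo
oo---oooooo-
-oo-oo----oo
ooooooo--oo-
------oooooo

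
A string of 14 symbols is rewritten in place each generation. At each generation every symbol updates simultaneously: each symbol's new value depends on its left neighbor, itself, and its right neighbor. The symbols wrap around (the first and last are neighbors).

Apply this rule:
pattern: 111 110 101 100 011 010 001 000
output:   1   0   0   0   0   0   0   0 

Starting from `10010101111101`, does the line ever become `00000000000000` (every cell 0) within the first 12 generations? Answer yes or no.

yes

generation 1: 00000000111000
generation 2: 00000000010000
generation 3: 00000000000000
all cells are 0 at generation 3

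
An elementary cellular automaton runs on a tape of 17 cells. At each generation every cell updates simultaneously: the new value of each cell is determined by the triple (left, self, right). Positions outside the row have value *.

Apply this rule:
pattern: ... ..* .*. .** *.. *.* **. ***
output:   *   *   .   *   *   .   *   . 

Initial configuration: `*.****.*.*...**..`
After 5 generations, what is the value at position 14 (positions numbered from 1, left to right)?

*

*.*..*....*******
*..**.*****......
*****.*...*******
....*..****......
****.***..*******
position 14 holds *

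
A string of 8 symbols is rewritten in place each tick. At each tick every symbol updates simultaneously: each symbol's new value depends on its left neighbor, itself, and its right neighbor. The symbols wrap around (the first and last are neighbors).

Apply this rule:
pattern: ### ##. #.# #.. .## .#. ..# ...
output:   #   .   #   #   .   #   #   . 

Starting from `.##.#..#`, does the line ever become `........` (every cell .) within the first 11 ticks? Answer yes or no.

tick 1: #..#####
tick 2: .##.####
tick 3: #..#.##.
tick 4: #####..#
tick 5: ####.##.
tick 6: .##.#..#  (repeats tick 0; period 6)
tick 11: ####.##.
tick 11 is ####.##., still not uniform .

no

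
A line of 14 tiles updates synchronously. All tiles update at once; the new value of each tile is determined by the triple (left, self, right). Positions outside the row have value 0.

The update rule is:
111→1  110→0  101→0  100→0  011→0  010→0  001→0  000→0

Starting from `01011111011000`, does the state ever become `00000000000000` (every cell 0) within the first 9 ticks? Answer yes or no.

00001110000000
00000100000000
00000000000000
all cells are 0 at tick 3

yes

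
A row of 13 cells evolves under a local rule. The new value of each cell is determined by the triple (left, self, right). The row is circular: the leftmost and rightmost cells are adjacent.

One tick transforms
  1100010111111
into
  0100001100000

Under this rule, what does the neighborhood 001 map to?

0

At position 4 the neighborhood is 001; the next row has 0 there.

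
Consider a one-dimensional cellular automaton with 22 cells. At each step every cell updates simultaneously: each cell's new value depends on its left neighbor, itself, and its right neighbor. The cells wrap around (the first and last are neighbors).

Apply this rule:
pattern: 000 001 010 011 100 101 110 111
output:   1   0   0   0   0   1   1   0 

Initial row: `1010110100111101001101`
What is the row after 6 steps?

step 1: 1101011000000110000110
step 2: 0110101011110010110011
step 3: 1011010100010001010001
step 4: 1101101001000100100100
step 5: 0110110000010000000000
step 6: 0011010111000111111111

0011010111000111111111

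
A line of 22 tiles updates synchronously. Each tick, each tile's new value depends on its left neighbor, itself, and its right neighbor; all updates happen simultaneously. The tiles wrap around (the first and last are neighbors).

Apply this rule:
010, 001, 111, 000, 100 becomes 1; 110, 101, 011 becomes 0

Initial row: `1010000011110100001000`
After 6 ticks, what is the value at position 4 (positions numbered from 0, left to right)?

1011111101100111111111
0001111000011011111111
1110110111100001111110
0100000011011110111100
1111111100001100011011
1111111011110011100001
position 4 holds 1

1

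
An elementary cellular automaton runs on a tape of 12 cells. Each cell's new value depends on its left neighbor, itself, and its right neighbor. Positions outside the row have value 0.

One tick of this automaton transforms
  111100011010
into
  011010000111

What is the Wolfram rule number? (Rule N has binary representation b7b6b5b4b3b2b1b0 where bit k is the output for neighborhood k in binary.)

180

position 1: 111 → 1  (bit 7 = 1)
position 3: 110 → 0  (bit 6 = 0)
position 9: 101 → 1  (bit 5 = 1)
position 4: 100 → 1  (bit 4 = 1)
position 0: 011 → 0  (bit 3 = 0)
position 10: 010 → 1  (bit 2 = 1)
position 6: 001 → 0  (bit 1 = 0)
position 5: 000 → 0  (bit 0 = 0)
bits b7..b0 = 10110100 = 180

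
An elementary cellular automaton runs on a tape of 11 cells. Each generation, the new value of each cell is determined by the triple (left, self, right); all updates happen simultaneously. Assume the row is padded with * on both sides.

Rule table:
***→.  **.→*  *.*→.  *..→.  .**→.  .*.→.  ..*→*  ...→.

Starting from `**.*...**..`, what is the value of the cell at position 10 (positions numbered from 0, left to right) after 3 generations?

*

generation 1: .*....*.*.*
generation 2: .....*.....
generation 3: ....*.....*
position 10 holds *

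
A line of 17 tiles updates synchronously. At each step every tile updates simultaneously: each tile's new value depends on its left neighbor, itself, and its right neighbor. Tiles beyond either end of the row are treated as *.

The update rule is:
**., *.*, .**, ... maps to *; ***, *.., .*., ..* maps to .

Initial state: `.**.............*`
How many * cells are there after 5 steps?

step 1: ***.***********.*
step 2: ..***.........***
step 3: ..*.*.*******.*..
step 4: ...*.**.....**...
step 5: .*..***.***.**.*.
count of *: 10

10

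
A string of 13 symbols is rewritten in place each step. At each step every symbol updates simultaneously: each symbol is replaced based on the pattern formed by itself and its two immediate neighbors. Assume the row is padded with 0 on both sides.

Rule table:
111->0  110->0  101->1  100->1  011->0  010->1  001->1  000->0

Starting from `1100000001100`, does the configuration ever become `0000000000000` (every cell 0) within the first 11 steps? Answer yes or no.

no

step 1: 0010000010010
step 2: 0111000111111
step 3: 1000101000000
step 4: 1101111100000
step 5: 0010000010000
step 6: 0111000111000
step 7: 1000101000100
step 8: 1101111101110
step 9: 0010000010001
step 10: 0111000111011
step 11: 1000101000100
step 11 is 1000101000100, still not uniform 0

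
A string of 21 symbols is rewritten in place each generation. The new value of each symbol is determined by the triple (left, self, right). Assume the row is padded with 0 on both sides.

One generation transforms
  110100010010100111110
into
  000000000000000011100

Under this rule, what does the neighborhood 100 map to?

At position 4 the neighborhood is 100; the next row has 0 there.

0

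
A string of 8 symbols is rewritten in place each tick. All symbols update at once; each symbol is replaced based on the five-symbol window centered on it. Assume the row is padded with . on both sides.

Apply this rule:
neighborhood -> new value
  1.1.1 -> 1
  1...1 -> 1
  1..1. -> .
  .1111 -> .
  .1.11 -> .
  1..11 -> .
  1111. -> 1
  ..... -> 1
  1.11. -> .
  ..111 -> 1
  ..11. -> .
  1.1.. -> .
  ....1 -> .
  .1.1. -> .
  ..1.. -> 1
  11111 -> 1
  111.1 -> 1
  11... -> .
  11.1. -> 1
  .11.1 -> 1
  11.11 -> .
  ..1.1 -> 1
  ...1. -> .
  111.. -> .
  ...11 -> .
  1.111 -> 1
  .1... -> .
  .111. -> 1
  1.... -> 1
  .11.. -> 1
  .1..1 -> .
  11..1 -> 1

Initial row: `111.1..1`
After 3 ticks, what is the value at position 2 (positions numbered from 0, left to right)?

1111...1
1.1..1.1
1....1..
position 2 holds .

.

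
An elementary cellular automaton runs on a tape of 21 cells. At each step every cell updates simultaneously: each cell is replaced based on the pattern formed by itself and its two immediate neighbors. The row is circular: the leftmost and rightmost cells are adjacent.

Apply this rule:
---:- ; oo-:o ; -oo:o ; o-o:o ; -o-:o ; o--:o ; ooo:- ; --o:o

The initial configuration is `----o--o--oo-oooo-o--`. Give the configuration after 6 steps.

---ooooooooooo--oooo-
--oo---------oooo--oo
ooooo-------oo--ooooo
----oo-----oooooo----
---oooo---oo----oo---
--oo--oo-oooo--oooo--

--oo--oo-oooo--oooo--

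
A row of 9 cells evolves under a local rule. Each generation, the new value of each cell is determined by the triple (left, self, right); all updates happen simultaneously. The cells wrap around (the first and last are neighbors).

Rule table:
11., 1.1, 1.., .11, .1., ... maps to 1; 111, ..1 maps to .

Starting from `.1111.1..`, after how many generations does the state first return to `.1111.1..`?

18

.1..11111
111.1...1
..11111.1
1.1...111
11111.1..
1...1111.
111.1..11
..1111.1.
1.1..1111
1111.1...
1..11111.
11.1...11
.11111.1.
.1...1111
1111.1..1
...1111.1
11.1..111
.1111.1..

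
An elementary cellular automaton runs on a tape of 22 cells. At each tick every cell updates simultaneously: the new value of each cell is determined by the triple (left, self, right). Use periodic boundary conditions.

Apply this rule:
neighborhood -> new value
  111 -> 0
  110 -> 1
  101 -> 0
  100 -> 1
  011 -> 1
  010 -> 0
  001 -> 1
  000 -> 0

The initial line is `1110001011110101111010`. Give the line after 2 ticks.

1011010010010001001000
0011001101101010110101

0011001101101010110101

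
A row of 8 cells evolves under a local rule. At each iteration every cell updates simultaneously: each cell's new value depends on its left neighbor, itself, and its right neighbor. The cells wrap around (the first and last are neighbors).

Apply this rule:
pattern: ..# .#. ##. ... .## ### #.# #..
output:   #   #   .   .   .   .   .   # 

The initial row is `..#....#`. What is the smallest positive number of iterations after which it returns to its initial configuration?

iteration 1: ####..##
iteration 2: ....##..
iteration 3: ...#..#.
iteration 4: ..######
iteration 5: ##......
iteration 6: ..#....#

6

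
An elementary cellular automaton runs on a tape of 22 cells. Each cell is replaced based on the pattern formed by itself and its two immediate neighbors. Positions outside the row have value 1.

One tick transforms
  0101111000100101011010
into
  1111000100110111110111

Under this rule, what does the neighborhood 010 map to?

At position 1 the neighborhood is 010; the next row has 1 there.

1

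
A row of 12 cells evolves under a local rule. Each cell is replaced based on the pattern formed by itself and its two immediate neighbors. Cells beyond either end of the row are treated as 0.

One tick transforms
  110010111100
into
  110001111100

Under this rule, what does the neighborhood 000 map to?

0

At position 11 the neighborhood is 000; the next row has 0 there.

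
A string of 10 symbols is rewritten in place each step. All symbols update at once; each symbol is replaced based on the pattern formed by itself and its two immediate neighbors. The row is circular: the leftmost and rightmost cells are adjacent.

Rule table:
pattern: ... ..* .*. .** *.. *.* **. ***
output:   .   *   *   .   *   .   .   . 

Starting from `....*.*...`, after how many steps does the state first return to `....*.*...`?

...**.**..
..*.....*.
.***...***
....*.*...

4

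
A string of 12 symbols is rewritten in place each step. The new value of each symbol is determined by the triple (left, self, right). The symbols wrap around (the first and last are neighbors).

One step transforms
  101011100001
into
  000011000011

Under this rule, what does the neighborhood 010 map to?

At position 2 the neighborhood is 010; the next row has 0 there.

0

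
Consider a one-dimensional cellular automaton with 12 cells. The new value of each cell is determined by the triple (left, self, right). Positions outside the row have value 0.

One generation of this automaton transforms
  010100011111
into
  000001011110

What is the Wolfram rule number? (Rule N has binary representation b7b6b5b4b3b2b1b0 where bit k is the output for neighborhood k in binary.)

137

position 8: 111 → 1  (bit 7 = 1)
position 11: 110 → 0  (bit 6 = 0)
position 2: 101 → 0  (bit 5 = 0)
position 4: 100 → 0  (bit 4 = 0)
position 7: 011 → 1  (bit 3 = 1)
position 1: 010 → 0  (bit 2 = 0)
position 0: 001 → 0  (bit 1 = 0)
position 5: 000 → 1  (bit 0 = 1)
bits b7..b0 = 10001001 = 137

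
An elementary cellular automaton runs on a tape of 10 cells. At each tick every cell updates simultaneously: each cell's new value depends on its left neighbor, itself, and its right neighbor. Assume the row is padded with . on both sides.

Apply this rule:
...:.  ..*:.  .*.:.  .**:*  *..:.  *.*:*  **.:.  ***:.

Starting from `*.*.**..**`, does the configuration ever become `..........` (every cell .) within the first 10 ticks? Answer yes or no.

yes

.*.**...*.
..**......
..*.......
..........
all cells are . at tick 4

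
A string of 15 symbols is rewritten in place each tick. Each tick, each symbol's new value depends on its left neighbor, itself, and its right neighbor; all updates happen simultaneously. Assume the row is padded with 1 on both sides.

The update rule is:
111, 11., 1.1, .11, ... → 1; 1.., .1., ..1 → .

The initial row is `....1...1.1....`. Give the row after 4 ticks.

.11...1..1..11.
111.1.......111
1111..11111.111
1111..111111111

1111..111111111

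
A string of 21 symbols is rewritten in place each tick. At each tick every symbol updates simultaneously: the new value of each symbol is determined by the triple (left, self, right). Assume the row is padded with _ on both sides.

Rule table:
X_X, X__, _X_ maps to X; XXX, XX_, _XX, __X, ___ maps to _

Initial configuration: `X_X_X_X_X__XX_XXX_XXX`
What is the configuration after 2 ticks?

__________X__XX__XX__

XXXXXXXXXX___X___X___
__________X__XX__XX__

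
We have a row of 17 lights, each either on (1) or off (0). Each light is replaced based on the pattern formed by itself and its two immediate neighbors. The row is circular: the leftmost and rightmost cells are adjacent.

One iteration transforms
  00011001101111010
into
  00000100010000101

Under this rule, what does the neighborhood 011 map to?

0

At position 3 the neighborhood is 011; the next row has 0 there.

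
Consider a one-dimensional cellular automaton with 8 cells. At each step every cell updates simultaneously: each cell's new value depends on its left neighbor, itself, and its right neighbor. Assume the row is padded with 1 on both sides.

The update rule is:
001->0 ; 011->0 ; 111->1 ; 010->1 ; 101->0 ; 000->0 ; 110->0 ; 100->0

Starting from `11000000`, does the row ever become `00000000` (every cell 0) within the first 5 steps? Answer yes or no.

10000000
00000000
all cells are 0 at step 2

yes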